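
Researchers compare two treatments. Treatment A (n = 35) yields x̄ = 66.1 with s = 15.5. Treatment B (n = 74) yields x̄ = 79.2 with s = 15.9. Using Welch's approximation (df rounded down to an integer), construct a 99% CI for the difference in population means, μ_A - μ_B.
(-21.60, -4.60)

Difference: x̄₁ - x̄₂ = -13.10
SE = √(s₁²/n₁ + s₂²/n₂) = √(15.5²/35 + 15.9²/74) = 3.2063
df = 68.38 → 68 (Welch–Satterthwaite, rounded down)
t* = 2.650

CI: -13.10 ± 2.650 · 3.2063 = -13.10 ± 8.50 = (-21.60, -4.60)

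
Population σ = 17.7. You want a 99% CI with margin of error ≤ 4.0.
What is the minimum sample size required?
n ≥ 130

For margin E ≤ 4.0:
n ≥ (z* · σ / E)²
n ≥ (2.576 · 17.7 / 4.0)²
n ≥ 129.93

Minimum n = 130 (rounding up)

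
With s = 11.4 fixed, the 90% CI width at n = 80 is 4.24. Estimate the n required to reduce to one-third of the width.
n ≈ 720

CI width ∝ 1/√n
To reduce width by factor 3, need √n to grow by 3 → need 3² = 9 times as many samples.

Current: n = 80, width = 4.24
New: n = 720, width ≈ 1.40

Width reduced by factor of 4.24/1.40 = 3.03.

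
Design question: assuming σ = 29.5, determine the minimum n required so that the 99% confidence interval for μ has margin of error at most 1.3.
n ≥ 3418

For margin E ≤ 1.3:
n ≥ (z* · σ / E)²
n ≥ (2.576 · 29.5 / 1.3)²
n ≥ 3417.03

Minimum n = 3418 (rounding up)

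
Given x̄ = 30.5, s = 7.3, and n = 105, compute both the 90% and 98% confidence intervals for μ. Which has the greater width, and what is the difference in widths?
98% CI is wider by 1.00

df = 104
90% CI: t* = 1.660, (29.32, 31.68), width = 2 · t* · s/√n = 2.37
98% CI: t* = 2.363, (28.82, 32.18), width = 2 · t* · s/√n = 3.37

The 98% CI is wider by 3.37 - 2.37 = 1.00.
Higher confidence requires a wider interval.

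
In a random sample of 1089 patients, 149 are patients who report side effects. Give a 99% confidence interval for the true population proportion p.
(0.110, 0.164)

Proportion CI:
p̂ = 149/1089 = 0.13682
SE = √(p̂(1-p̂)/n) = √(0.13682 · 0.86318 / 1089) = 0.01041

z* = 2.576
Margin = z* · SE = 2.576 · 0.01041 = 0.0268

CI: 0.13682 ± 0.0268 = (0.110, 0.164)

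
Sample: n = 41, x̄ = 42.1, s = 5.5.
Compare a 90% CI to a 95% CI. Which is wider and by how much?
95% CI is wider by 0.58

df = 40
90% CI: t* = 1.684, (40.65, 43.55), width = 2 · t* · s/√n = 2.89
95% CI: t* = 2.021, (40.36, 43.84), width = 2 · t* · s/√n = 3.47

The 95% CI is wider by 3.47 - 2.89 = 0.58.
Higher confidence requires a wider interval.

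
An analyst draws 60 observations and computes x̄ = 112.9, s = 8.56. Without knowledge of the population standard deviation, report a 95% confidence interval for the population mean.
(110.69, 115.11)

t-interval (σ unknown):
df = n - 1 = 59
t* = 2.001 for 95% confidence

Margin of error = t* · s/√n = 2.001 · 8.56/√60 = 2.21

CI: (110.69, 115.11)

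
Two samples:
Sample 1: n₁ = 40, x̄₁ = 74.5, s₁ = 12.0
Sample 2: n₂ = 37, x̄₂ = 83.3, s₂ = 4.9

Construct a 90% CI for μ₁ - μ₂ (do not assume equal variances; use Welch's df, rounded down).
(-12.25, -5.35)

Difference: x̄₁ - x̄₂ = -8.80
SE = √(s₁²/n₁ + s₂²/n₂) = √(12.0²/40 + 4.9²/37) = 2.0613
df = 52.48 → 52 (Welch–Satterthwaite, rounded down)
t* = 1.675

CI: -8.80 ± 1.675 · 2.0613 = -8.80 ± 3.45 = (-12.25, -5.35)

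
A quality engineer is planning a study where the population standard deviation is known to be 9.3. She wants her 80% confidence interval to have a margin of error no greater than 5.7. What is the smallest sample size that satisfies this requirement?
n ≥ 5

For margin E ≤ 5.7:
n ≥ (z* · σ / E)²
n ≥ (1.282 · 9.3 / 5.7)²
n ≥ 4.38

Minimum n = 5 (rounding up)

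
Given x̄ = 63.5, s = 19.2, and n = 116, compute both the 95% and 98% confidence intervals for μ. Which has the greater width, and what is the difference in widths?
98% CI is wider by 1.35

df = 115
95% CI: t* = 1.981, (59.97, 67.03), width = 2 · t* · s/√n = 7.06
98% CI: t* = 2.359, (59.29, 67.71), width = 2 · t* · s/√n = 8.41

The 98% CI is wider by 8.41 - 7.06 = 1.35.
Higher confidence requires a wider interval.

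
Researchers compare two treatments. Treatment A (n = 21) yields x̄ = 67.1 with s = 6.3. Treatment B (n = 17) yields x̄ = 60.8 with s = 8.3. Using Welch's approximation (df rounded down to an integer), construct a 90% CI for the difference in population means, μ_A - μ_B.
(2.16, 10.44)

Difference: x̄₁ - x̄₂ = 6.30
SE = √(s₁²/n₁ + s₂²/n₂) = √(6.3²/21 + 8.3²/17) = 2.4377
df = 29.31 → 29 (Welch–Satterthwaite, rounded down)
t* = 1.699

CI: 6.30 ± 1.699 · 2.4377 = 6.30 ± 4.14 = (2.16, 10.44)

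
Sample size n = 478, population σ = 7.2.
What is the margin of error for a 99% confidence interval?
Margin of error = 0.85

Margin of error = z* · σ/√n
= 2.576 · 7.2/√478
= 2.576 · 7.2/21.8632
= 0.85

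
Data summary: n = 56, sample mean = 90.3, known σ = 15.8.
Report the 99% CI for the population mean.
(84.86, 95.74)

z-interval (σ known):
z* = 2.576 for 99% confidence

Margin of error = z* · σ/√n = 2.576 · 15.8/√56 = 5.44

CI: (90.3 - 5.44, 90.3 + 5.44) = (84.86, 95.74)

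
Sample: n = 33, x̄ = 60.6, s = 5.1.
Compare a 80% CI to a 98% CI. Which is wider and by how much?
98% CI is wider by 2.03

df = 32
80% CI: t* = 1.309, (59.44, 61.76), width = 2 · t* · s/√n = 2.32
98% CI: t* = 2.449, (58.43, 62.77), width = 2 · t* · s/√n = 4.35

The 98% CI is wider by 4.35 - 2.32 = 2.03.
Higher confidence requires a wider interval.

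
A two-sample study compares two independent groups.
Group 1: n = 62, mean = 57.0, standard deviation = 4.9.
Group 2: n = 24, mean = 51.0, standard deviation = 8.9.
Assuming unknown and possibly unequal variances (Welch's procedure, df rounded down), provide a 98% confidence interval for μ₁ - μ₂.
(1.26, 10.74)

Difference: x̄₁ - x̄₂ = 6.00
SE = √(s₁²/n₁ + s₂²/n₂) = √(4.9²/62 + 8.9²/24) = 1.9203
df = 28.57 → 28 (Welch–Satterthwaite, rounded down)
t* = 2.467

CI: 6.00 ± 2.467 · 1.9203 = 6.00 ± 4.74 = (1.26, 10.74)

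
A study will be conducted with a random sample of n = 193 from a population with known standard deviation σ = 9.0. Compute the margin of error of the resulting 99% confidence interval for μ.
Margin of error = 1.67

Margin of error = z* · σ/√n
= 2.576 · 9.0/√193
= 2.576 · 9.0/13.8924
= 1.67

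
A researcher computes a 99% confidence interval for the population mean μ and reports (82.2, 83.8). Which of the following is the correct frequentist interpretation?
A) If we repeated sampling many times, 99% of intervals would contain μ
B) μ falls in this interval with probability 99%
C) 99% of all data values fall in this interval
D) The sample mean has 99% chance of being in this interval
A

A) Correct — this is the frequentist long-run coverage interpretation.
B) Wrong — μ is fixed; the randomness lives in the interval, not in μ.
C) Wrong — a CI is about the parameter μ, not individual data values.
D) Wrong — x̄ is observed and sits in the interval by construction.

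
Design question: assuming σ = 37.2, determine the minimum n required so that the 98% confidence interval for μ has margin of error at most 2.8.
n ≥ 955

For margin E ≤ 2.8:
n ≥ (z* · σ / E)²
n ≥ (2.326 · 37.2 / 2.8)²
n ≥ 954.97

Minimum n = 955 (rounding up)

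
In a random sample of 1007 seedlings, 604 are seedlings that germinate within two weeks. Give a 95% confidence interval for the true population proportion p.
(0.570, 0.630)

Proportion CI:
p̂ = 604/1007 = 0.59980
SE = √(p̂(1-p̂)/n) = √(0.59980 · 0.40020 / 1007) = 0.01544

z* = 1.960
Margin = z* · SE = 1.960 · 0.01544 = 0.0303

CI: 0.59980 ± 0.0303 = (0.570, 0.630)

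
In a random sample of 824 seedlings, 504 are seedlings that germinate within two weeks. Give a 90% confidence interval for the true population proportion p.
(0.584, 0.640)

Proportion CI:
p̂ = 504/824 = 0.61165
SE = √(p̂(1-p̂)/n) = √(0.61165 · 0.38835 / 824) = 0.01698

z* = 1.645
Margin = z* · SE = 1.645 · 0.01698 = 0.0279

CI: 0.61165 ± 0.0279 = (0.584, 0.640)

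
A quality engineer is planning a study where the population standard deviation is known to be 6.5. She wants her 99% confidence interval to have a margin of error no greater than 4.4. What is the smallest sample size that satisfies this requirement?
n ≥ 15

For margin E ≤ 4.4:
n ≥ (z* · σ / E)²
n ≥ (2.576 · 6.5 / 4.4)²
n ≥ 14.48

Minimum n = 15 (rounding up)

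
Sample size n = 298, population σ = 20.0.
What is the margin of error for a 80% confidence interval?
Margin of error = 1.49

Margin of error = z* · σ/√n
= 1.282 · 20.0/√298
= 1.282 · 20.0/17.2627
= 1.49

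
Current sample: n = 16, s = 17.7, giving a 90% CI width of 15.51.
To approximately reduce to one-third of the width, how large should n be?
n ≈ 144

CI width ∝ 1/√n
To reduce width by factor 3, need √n to grow by 3 → need 3² = 9 times as many samples.

Current: n = 16, width = 15.51
New: n = 144, width ≈ 4.89

Width reduced by factor of 15.51/4.89 = 3.17.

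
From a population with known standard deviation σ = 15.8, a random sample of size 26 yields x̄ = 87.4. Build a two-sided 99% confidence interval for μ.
(79.42, 95.38)

z-interval (σ known):
z* = 2.576 for 99% confidence

Margin of error = z* · σ/√n = 2.576 · 15.8/√26 = 7.98

CI: (87.4 - 7.98, 87.4 + 7.98) = (79.42, 95.38)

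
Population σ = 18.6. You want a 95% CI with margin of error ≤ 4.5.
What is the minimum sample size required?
n ≥ 66

For margin E ≤ 4.5:
n ≥ (z* · σ / E)²
n ≥ (1.960 · 18.6 / 4.5)²
n ≥ 65.63

Minimum n = 66 (rounding up)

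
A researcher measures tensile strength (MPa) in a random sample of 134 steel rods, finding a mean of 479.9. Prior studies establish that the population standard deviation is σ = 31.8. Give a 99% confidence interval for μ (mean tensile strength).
(472.82, 486.98)

z-interval (σ known):
z* = 2.576 for 99% confidence

Margin of error = z* · σ/√n = 2.576 · 31.8/√134 = 7.08

CI: (479.9 - 7.08, 479.9 + 7.08) = (472.82, 486.98)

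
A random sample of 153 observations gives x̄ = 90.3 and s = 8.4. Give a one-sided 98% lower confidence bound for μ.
μ ≥ 88.89

Lower bound (one-sided):
t* = 2.072 (one-sided for 98%)
Lower bound = x̄ - t* · s/√n = 90.3 - 2.072 · 8.4/√153 = 88.89

We are 98% confident that μ ≥ 88.89.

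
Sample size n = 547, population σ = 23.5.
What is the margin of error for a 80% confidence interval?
Margin of error = 1.29

Margin of error = z* · σ/√n
= 1.282 · 23.5/√547
= 1.282 · 23.5/23.3880
= 1.29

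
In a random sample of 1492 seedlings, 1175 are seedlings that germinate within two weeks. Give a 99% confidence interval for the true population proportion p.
(0.760, 0.815)

Proportion CI:
p̂ = 1175/1492 = 0.78753
SE = √(p̂(1-p̂)/n) = √(0.78753 · 0.21247 / 1492) = 0.01059

z* = 2.576
Margin = z* · SE = 2.576 · 0.01059 = 0.0273

CI: 0.78753 ± 0.0273 = (0.760, 0.815)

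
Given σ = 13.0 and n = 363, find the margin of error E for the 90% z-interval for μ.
Margin of error = 1.12

Margin of error = z* · σ/√n
= 1.645 · 13.0/√363
= 1.645 · 13.0/19.0526
= 1.12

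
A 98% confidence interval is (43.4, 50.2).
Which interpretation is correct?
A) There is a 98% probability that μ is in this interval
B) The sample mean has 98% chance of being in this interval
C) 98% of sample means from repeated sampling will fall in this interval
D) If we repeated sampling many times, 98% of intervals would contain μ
D

A) Wrong — μ is fixed; the randomness lives in the interval, not in μ.
B) Wrong — x̄ is observed and sits in the interval by construction.
C) Wrong — coverage applies to intervals containing μ, not to future x̄ values.
D) Correct — this is the frequentist long-run coverage interpretation.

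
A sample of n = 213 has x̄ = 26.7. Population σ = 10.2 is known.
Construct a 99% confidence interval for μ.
(24.90, 28.50)

z-interval (σ known):
z* = 2.576 for 99% confidence

Margin of error = z* · σ/√n = 2.576 · 10.2/√213 = 1.80

CI: (26.7 - 1.80, 26.7 + 1.80) = (24.90, 28.50)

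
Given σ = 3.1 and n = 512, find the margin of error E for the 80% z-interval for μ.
Margin of error = 0.18

Margin of error = z* · σ/√n
= 1.282 · 3.1/√512
= 1.282 · 3.1/22.6274
= 0.18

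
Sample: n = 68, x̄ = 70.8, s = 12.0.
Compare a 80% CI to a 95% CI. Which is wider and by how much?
95% CI is wider by 2.04

df = 67
80% CI: t* = 1.294, (68.92, 72.68), width = 2 · t* · s/√n = 3.77
95% CI: t* = 1.996, (67.90, 73.70), width = 2 · t* · s/√n = 5.81

The 95% CI is wider by 5.81 - 3.77 = 2.04.
Higher confidence requires a wider interval.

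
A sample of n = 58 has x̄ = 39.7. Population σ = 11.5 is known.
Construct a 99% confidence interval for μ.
(35.81, 43.59)

z-interval (σ known):
z* = 2.576 for 99% confidence

Margin of error = z* · σ/√n = 2.576 · 11.5/√58 = 3.89

CI: (39.7 - 3.89, 39.7 + 3.89) = (35.81, 43.59)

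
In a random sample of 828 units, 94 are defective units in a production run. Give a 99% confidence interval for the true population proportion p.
(0.085, 0.142)

Proportion CI:
p̂ = 94/828 = 0.11353
SE = √(p̂(1-p̂)/n) = √(0.11353 · 0.88647 / 828) = 0.01102

z* = 2.576
Margin = z* · SE = 2.576 · 0.01102 = 0.0284

CI: 0.11353 ± 0.0284 = (0.085, 0.142)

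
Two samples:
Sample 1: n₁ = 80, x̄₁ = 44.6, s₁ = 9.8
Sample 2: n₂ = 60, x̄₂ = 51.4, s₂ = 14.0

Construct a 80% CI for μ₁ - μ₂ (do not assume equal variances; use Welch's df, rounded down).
(-9.53, -4.07)

Difference: x̄₁ - x̄₂ = -6.80
SE = √(s₁²/n₁ + s₂²/n₂) = √(9.8²/80 + 14.0²/60) = 2.1136
df = 100.22 → 100 (Welch–Satterthwaite, rounded down)
t* = 1.290

CI: -6.80 ± 1.290 · 2.1136 = -6.80 ± 2.73 = (-9.53, -4.07)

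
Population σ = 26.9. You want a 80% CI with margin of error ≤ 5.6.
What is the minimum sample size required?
n ≥ 38

For margin E ≤ 5.6:
n ≥ (z* · σ / E)²
n ≥ (1.282 · 26.9 / 5.6)²
n ≥ 37.92

Minimum n = 38 (rounding up)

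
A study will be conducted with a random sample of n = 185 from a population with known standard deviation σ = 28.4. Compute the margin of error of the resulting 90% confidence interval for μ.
Margin of error = 3.43

Margin of error = z* · σ/√n
= 1.645 · 28.4/√185
= 1.645 · 28.4/13.6015
= 3.43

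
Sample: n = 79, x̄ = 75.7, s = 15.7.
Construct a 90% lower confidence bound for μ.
μ ≥ 73.42

Lower bound (one-sided):
t* = 1.292 (one-sided for 90%)
Lower bound = x̄ - t* · s/√n = 75.7 - 1.292 · 15.7/√79 = 73.42

We are 90% confident that μ ≥ 73.42.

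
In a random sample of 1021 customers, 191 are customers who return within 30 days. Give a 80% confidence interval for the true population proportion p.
(0.171, 0.203)

Proportion CI:
p̂ = 191/1021 = 0.18707
SE = √(p̂(1-p̂)/n) = √(0.18707 · 0.81293 / 1021) = 0.01220

z* = 1.282
Margin = z* · SE = 1.282 · 0.01220 = 0.0156

CI: 0.18707 ± 0.0156 = (0.171, 0.203)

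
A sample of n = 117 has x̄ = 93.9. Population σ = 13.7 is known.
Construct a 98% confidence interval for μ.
(90.95, 96.85)

z-interval (σ known):
z* = 2.326 for 98% confidence

Margin of error = z* · σ/√n = 2.326 · 13.7/√117 = 2.95

CI: (93.9 - 2.95, 93.9 + 2.95) = (90.95, 96.85)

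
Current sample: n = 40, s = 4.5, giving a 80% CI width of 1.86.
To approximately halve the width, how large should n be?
n ≈ 160

CI width ∝ 1/√n
To reduce width by factor 2, need √n to grow by 2 → need 2² = 4 times as many samples.

Current: n = 40, width = 1.86
New: n = 160, width ≈ 0.92

Width reduced by factor of 1.86/0.92 = 2.02.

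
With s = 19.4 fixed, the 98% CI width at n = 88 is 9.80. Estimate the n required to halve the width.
n ≈ 352

CI width ∝ 1/√n
To reduce width by factor 2, need √n to grow by 2 → need 2² = 4 times as many samples.

Current: n = 88, width = 9.80
New: n = 352, width ≈ 4.83

Width reduced by factor of 9.80/4.83 = 2.03.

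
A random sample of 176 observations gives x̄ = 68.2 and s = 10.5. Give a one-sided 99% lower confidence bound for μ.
μ ≥ 66.34

Lower bound (one-sided):
t* = 2.348 (one-sided for 99%)
Lower bound = x̄ - t* · s/√n = 68.2 - 2.348 · 10.5/√176 = 66.34

We are 99% confident that μ ≥ 66.34.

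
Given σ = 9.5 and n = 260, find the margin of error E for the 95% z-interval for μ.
Margin of error = 1.15

Margin of error = z* · σ/√n
= 1.960 · 9.5/√260
= 1.960 · 9.5/16.1245
= 1.15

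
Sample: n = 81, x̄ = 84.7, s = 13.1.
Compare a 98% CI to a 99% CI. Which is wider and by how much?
99% CI is wider by 0.77

df = 80
98% CI: t* = 2.374, (81.24, 88.16), width = 2 · t* · s/√n = 6.91
99% CI: t* = 2.639, (80.86, 88.54), width = 2 · t* · s/√n = 7.68

The 99% CI is wider by 7.68 - 6.91 = 0.77.
Higher confidence requires a wider interval.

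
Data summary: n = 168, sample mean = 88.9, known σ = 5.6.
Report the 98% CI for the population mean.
(87.90, 89.90)

z-interval (σ known):
z* = 2.326 for 98% confidence

Margin of error = z* · σ/√n = 2.326 · 5.6/√168 = 1.00

CI: (88.9 - 1.00, 88.9 + 1.00) = (87.90, 89.90)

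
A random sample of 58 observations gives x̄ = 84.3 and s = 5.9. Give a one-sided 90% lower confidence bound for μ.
μ ≥ 83.30

Lower bound (one-sided):
t* = 1.297 (one-sided for 90%)
Lower bound = x̄ - t* · s/√n = 84.3 - 1.297 · 5.9/√58 = 83.30

We are 90% confident that μ ≥ 83.30.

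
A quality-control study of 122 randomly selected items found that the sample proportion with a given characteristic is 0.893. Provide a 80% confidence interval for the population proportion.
(0.857, 0.929)

Proportion CI:
SE = √(p̂(1-p̂)/n) = √(0.893 · 0.107 / 122) = 0.02799

z* = 1.282
Margin = z* · SE = 1.282 · 0.02799 = 0.0359

CI: 0.893 ± 0.0359 = (0.857, 0.929)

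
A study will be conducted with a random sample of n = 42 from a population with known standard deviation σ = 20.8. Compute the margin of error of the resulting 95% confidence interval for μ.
Margin of error = 6.29

Margin of error = z* · σ/√n
= 1.960 · 20.8/√42
= 1.960 · 20.8/6.4807
= 6.29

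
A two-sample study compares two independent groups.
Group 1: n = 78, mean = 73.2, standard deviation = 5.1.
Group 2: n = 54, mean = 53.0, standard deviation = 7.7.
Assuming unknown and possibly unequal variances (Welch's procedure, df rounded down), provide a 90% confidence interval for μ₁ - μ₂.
(18.21, 22.19)

Difference: x̄₁ - x̄₂ = 20.20
SE = √(s₁²/n₁ + s₂²/n₂) = √(5.1²/78 + 7.7²/54) = 1.1964
df = 84.70 → 84 (Welch–Satterthwaite, rounded down)
t* = 1.663

CI: 20.20 ± 1.663 · 1.1964 = 20.20 ± 1.99 = (18.21, 22.19)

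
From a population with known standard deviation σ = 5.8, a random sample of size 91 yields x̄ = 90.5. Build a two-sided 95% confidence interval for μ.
(89.31, 91.69)

z-interval (σ known):
z* = 1.960 for 95% confidence

Margin of error = z* · σ/√n = 1.960 · 5.8/√91 = 1.19

CI: (90.5 - 1.19, 90.5 + 1.19) = (89.31, 91.69)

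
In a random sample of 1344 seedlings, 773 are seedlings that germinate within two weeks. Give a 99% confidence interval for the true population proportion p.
(0.540, 0.610)

Proportion CI:
p̂ = 773/1344 = 0.57515
SE = √(p̂(1-p̂)/n) = √(0.57515 · 0.42485 / 1344) = 0.01348

z* = 2.576
Margin = z* · SE = 2.576 · 0.01348 = 0.0347

CI: 0.57515 ± 0.0347 = (0.540, 0.610)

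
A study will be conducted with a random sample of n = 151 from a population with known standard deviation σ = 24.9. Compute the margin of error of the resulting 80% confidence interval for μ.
Margin of error = 2.60

Margin of error = z* · σ/√n
= 1.282 · 24.9/√151
= 1.282 · 24.9/12.2882
= 2.60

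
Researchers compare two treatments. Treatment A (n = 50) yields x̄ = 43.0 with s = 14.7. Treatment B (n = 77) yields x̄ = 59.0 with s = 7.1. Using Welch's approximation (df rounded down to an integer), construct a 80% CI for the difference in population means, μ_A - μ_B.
(-18.89, -13.11)

Difference: x̄₁ - x̄₂ = -16.00
SE = √(s₁²/n₁ + s₂²/n₂) = √(14.7²/50 + 7.1²/77) = 2.2308
df = 64.02 → 64 (Welch–Satterthwaite, rounded down)
t* = 1.295

CI: -16.00 ± 1.295 · 2.2308 = -16.00 ± 2.89 = (-18.89, -13.11)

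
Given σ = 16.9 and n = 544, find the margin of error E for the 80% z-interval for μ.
Margin of error = 0.93

Margin of error = z* · σ/√n
= 1.282 · 16.9/√544
= 1.282 · 16.9/23.3238
= 0.93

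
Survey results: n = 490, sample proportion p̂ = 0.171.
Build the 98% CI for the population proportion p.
(0.131, 0.211)

Proportion CI:
SE = √(p̂(1-p̂)/n) = √(0.171 · 0.829 / 490) = 0.01701

z* = 2.326
Margin = z* · SE = 2.326 · 0.01701 = 0.0396

CI: 0.171 ± 0.0396 = (0.131, 0.211)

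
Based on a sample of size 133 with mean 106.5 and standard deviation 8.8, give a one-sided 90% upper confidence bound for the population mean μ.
μ ≤ 107.48

Upper bound (one-sided):
t* = 1.288 (one-sided for 90%)
Upper bound = x̄ + t* · s/√n = 106.5 + 1.288 · 8.8/√133 = 107.48

We are 90% confident that μ ≤ 107.48.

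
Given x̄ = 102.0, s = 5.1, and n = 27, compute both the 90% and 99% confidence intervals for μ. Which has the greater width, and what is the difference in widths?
99% CI is wider by 2.11

df = 26
90% CI: t* = 1.706, (100.33, 103.67), width = 2 · t* · s/√n = 3.35
99% CI: t* = 2.779, (99.27, 104.73), width = 2 · t* · s/√n = 5.46

The 99% CI is wider by 5.46 - 3.35 = 2.11.
Higher confidence requires a wider interval.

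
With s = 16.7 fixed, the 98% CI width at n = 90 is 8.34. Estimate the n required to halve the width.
n ≈ 360

CI width ∝ 1/√n
To reduce width by factor 2, need √n to grow by 2 → need 2² = 4 times as many samples.

Current: n = 90, width = 8.34
New: n = 360, width ≈ 4.11

Width reduced by factor of 8.34/4.11 = 2.03.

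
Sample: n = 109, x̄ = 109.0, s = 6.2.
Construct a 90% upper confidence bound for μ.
μ ≤ 109.77

Upper bound (one-sided):
t* = 1.289 (one-sided for 90%)
Upper bound = x̄ + t* · s/√n = 109.0 + 1.289 · 6.2/√109 = 109.77

We are 90% confident that μ ≤ 109.77.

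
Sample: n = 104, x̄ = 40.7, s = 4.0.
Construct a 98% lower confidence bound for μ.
μ ≥ 39.88

Lower bound (one-sided):
t* = 2.080 (one-sided for 98%)
Lower bound = x̄ - t* · s/√n = 40.7 - 2.080 · 4.0/√104 = 39.88

We are 98% confident that μ ≥ 39.88.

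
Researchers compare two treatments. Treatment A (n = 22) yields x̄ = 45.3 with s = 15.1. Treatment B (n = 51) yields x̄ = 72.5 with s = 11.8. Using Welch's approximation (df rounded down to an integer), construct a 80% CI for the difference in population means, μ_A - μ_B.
(-31.94, -22.46)

Difference: x̄₁ - x̄₂ = -27.20
SE = √(s₁²/n₁ + s₂²/n₂) = √(15.1²/22 + 11.8²/51) = 3.6186
df = 32.57 → 32 (Welch–Satterthwaite, rounded down)
t* = 1.309

CI: -27.20 ± 1.309 · 3.6186 = -27.20 ± 4.74 = (-31.94, -22.46)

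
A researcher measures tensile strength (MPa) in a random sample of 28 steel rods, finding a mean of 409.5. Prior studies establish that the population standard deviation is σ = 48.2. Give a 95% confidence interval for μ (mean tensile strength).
(391.65, 427.35)

z-interval (σ known):
z* = 1.960 for 95% confidence

Margin of error = z* · σ/√n = 1.960 · 48.2/√28 = 17.85

CI: (409.5 - 17.85, 409.5 + 17.85) = (391.65, 427.35)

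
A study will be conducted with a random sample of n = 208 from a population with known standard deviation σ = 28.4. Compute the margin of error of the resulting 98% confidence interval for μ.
Margin of error = 4.58

Margin of error = z* · σ/√n
= 2.326 · 28.4/√208
= 2.326 · 28.4/14.4222
= 4.58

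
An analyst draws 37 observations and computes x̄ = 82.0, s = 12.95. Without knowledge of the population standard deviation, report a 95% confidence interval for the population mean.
(77.68, 86.32)

t-interval (σ unknown):
df = n - 1 = 36
t* = 2.028 for 95% confidence

Margin of error = t* · s/√n = 2.028 · 12.95/√37 = 4.32

CI: (77.68, 86.32)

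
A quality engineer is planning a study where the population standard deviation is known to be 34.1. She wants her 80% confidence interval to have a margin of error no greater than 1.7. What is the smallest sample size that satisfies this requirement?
n ≥ 662

For margin E ≤ 1.7:
n ≥ (z* · σ / E)²
n ≥ (1.282 · 34.1 / 1.7)²
n ≥ 661.28

Minimum n = 662 (rounding up)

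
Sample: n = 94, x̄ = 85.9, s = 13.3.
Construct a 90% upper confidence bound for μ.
μ ≤ 87.67

Upper bound (one-sided):
t* = 1.291 (one-sided for 90%)
Upper bound = x̄ + t* · s/√n = 85.9 + 1.291 · 13.3/√94 = 87.67

We are 90% confident that μ ≤ 87.67.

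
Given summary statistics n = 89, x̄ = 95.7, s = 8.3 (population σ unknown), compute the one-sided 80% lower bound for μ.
μ ≥ 94.96

Lower bound (one-sided):
t* = 0.846 (one-sided for 80%)
Lower bound = x̄ - t* · s/√n = 95.7 - 0.846 · 8.3/√89 = 94.96

We are 80% confident that μ ≥ 94.96.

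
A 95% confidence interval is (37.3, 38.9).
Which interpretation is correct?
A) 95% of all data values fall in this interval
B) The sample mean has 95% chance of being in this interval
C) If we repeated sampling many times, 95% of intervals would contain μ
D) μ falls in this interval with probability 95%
C

A) Wrong — a CI is about the parameter μ, not individual data values.
B) Wrong — x̄ is observed and sits in the interval by construction.
C) Correct — this is the frequentist long-run coverage interpretation.
D) Wrong — μ is fixed; the randomness lives in the interval, not in μ.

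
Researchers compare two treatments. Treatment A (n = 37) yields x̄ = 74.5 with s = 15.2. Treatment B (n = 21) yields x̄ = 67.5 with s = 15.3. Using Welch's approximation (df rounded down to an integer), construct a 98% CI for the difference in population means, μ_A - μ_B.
(-3.10, 17.10)

Difference: x̄₁ - x̄₂ = 7.00
SE = √(s₁²/n₁ + s₂²/n₂) = √(15.2²/37 + 15.3²/21) = 4.1703
df = 41.46 → 41 (Welch–Satterthwaite, rounded down)
t* = 2.421

CI: 7.00 ± 2.421 · 4.1703 = 7.00 ± 10.10 = (-3.10, 17.10)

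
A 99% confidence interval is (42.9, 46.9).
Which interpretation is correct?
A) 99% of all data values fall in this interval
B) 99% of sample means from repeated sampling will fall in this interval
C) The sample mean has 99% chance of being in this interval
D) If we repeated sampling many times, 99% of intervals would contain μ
D

A) Wrong — a CI is about the parameter μ, not individual data values.
B) Wrong — coverage applies to intervals containing μ, not to future x̄ values.
C) Wrong — x̄ is observed and sits in the interval by construction.
D) Correct — this is the frequentist long-run coverage interpretation.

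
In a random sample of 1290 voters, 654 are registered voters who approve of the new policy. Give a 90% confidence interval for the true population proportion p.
(0.484, 0.530)

Proportion CI:
p̂ = 654/1290 = 0.50698
SE = √(p̂(1-p̂)/n) = √(0.50698 · 0.49302 / 1290) = 0.01392

z* = 1.645
Margin = z* · SE = 1.645 · 0.01392 = 0.0229

CI: 0.50698 ± 0.0229 = (0.484, 0.530)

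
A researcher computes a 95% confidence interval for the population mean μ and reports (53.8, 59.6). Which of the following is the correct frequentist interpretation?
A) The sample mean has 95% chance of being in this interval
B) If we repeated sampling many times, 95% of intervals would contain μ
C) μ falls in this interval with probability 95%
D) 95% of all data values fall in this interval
B

A) Wrong — x̄ is observed and sits in the interval by construction.
B) Correct — this is the frequentist long-run coverage interpretation.
C) Wrong — μ is fixed; the randomness lives in the interval, not in μ.
D) Wrong — a CI is about the parameter μ, not individual data values.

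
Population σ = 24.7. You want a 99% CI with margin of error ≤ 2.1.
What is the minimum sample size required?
n ≥ 919

For margin E ≤ 2.1:
n ≥ (z* · σ / E)²
n ≥ (2.576 · 24.7 / 2.1)²
n ≥ 918.01

Minimum n = 919 (rounding up)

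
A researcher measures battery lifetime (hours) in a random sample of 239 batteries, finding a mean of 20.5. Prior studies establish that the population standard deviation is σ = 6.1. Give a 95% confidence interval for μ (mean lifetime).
(19.73, 21.27)

z-interval (σ known):
z* = 1.960 for 95% confidence

Margin of error = z* · σ/√n = 1.960 · 6.1/√239 = 0.77

CI: (20.5 - 0.77, 20.5 + 0.77) = (19.73, 21.27)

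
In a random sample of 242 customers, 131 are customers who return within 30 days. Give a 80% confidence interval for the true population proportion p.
(0.500, 0.582)

Proportion CI:
p̂ = 131/242 = 0.54132
SE = √(p̂(1-p̂)/n) = √(0.54132 · 0.45868 / 242) = 0.03203

z* = 1.282
Margin = z* · SE = 1.282 · 0.03203 = 0.0411

CI: 0.54132 ± 0.0411 = (0.500, 0.582)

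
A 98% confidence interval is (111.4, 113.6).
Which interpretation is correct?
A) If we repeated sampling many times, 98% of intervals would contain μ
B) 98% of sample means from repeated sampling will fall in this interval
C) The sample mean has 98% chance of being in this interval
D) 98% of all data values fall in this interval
A

A) Correct — this is the frequentist long-run coverage interpretation.
B) Wrong — coverage applies to intervals containing μ, not to future x̄ values.
C) Wrong — x̄ is observed and sits in the interval by construction.
D) Wrong — a CI is about the parameter μ, not individual data values.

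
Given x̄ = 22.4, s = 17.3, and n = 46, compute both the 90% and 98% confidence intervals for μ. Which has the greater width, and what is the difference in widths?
98% CI is wider by 3.73

df = 45
90% CI: t* = 1.679, (18.12, 26.68), width = 2 · t* · s/√n = 8.57
98% CI: t* = 2.412, (16.25, 28.55), width = 2 · t* · s/√n = 12.30

The 98% CI is wider by 12.30 - 8.57 = 3.73.
Higher confidence requires a wider interval.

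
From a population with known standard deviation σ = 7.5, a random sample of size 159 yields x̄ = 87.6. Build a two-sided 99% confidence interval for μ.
(86.07, 89.13)

z-interval (σ known):
z* = 2.576 for 99% confidence

Margin of error = z* · σ/√n = 2.576 · 7.5/√159 = 1.53

CI: (87.6 - 1.53, 87.6 + 1.53) = (86.07, 89.13)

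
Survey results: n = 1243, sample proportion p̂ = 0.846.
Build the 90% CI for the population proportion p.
(0.829, 0.863)

Proportion CI:
SE = √(p̂(1-p̂)/n) = √(0.846 · 0.154 / 1243) = 0.01024

z* = 1.645
Margin = z* · SE = 1.645 · 0.01024 = 0.0168

CI: 0.846 ± 0.0168 = (0.829, 0.863)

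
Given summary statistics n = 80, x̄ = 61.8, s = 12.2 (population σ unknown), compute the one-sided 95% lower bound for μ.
μ ≥ 59.53

Lower bound (one-sided):
t* = 1.664 (one-sided for 95%)
Lower bound = x̄ - t* · s/√n = 61.8 - 1.664 · 12.2/√80 = 59.53

We are 95% confident that μ ≥ 59.53.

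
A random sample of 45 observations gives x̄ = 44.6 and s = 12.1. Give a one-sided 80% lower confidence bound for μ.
μ ≥ 43.07

Lower bound (one-sided):
t* = 0.850 (one-sided for 80%)
Lower bound = x̄ - t* · s/√n = 44.6 - 0.850 · 12.1/√45 = 43.07

We are 80% confident that μ ≥ 43.07.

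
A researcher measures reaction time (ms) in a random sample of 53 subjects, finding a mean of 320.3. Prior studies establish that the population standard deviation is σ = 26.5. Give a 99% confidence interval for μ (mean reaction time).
(310.92, 329.68)

z-interval (σ known):
z* = 2.576 for 99% confidence

Margin of error = z* · σ/√n = 2.576 · 26.5/√53 = 9.38

CI: (320.3 - 9.38, 320.3 + 9.38) = (310.92, 329.68)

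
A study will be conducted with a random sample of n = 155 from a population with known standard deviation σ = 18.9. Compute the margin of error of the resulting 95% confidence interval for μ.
Margin of error = 2.98

Margin of error = z* · σ/√n
= 1.960 · 18.9/√155
= 1.960 · 18.9/12.4499
= 2.98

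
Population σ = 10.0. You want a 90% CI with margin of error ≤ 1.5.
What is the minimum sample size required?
n ≥ 121

For margin E ≤ 1.5:
n ≥ (z* · σ / E)²
n ≥ (1.645 · 10.0 / 1.5)²
n ≥ 120.27

Minimum n = 121 (rounding up)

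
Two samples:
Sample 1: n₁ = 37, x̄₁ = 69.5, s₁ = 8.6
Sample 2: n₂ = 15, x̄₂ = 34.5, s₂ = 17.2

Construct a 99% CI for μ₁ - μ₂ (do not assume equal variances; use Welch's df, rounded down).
(21.39, 48.61)

Difference: x̄₁ - x̄₂ = 35.00
SE = √(s₁²/n₁ + s₂²/n₂) = √(8.6²/37 + 17.2²/15) = 4.6606
df = 16.91 → 16 (Welch–Satterthwaite, rounded down)
t* = 2.921

CI: 35.00 ± 2.921 · 4.6606 = 35.00 ± 13.61 = (21.39, 48.61)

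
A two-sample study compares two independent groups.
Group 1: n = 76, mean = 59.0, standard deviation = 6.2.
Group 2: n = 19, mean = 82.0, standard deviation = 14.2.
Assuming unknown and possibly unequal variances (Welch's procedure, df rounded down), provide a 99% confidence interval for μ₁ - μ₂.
(-32.54, -13.46)

Difference: x̄₁ - x̄₂ = -23.00
SE = √(s₁²/n₁ + s₂²/n₂) = √(6.2²/76 + 14.2²/19) = 3.3344
df = 19.75 → 19 (Welch–Satterthwaite, rounded down)
t* = 2.861

CI: -23.00 ± 2.861 · 3.3344 = -23.00 ± 9.54 = (-32.54, -13.46)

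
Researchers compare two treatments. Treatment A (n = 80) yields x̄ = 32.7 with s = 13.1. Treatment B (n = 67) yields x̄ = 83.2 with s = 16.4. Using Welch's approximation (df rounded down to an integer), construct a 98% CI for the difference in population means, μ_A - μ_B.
(-56.35, -44.65)

Difference: x̄₁ - x̄₂ = -50.50
SE = √(s₁²/n₁ + s₂²/n₂) = √(13.1²/80 + 16.4²/67) = 2.4818
df = 125.45 → 125 (Welch–Satterthwaite, rounded down)
t* = 2.357

CI: -50.50 ± 2.357 · 2.4818 = -50.50 ± 5.85 = (-56.35, -44.65)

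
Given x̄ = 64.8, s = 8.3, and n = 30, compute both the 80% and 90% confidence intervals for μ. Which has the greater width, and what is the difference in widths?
90% CI is wider by 1.18

df = 29
80% CI: t* = 1.311, (62.81, 66.79), width = 2 · t* · s/√n = 3.97
90% CI: t* = 1.699, (62.23, 67.37), width = 2 · t* · s/√n = 5.15

The 90% CI is wider by 5.15 - 3.97 = 1.18.
Higher confidence requires a wider interval.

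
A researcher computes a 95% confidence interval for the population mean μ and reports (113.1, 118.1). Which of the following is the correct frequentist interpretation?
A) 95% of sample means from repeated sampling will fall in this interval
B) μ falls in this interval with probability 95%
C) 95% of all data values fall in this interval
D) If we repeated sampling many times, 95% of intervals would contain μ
D

A) Wrong — coverage applies to intervals containing μ, not to future x̄ values.
B) Wrong — μ is fixed; the randomness lives in the interval, not in μ.
C) Wrong — a CI is about the parameter μ, not individual data values.
D) Correct — this is the frequentist long-run coverage interpretation.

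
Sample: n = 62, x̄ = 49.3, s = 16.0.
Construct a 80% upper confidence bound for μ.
μ ≤ 51.02

Upper bound (one-sided):
t* = 0.848 (one-sided for 80%)
Upper bound = x̄ + t* · s/√n = 49.3 + 0.848 · 16.0/√62 = 51.02

We are 80% confident that μ ≤ 51.02.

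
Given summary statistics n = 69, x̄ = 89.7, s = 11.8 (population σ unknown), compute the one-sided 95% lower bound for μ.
μ ≥ 87.33

Lower bound (one-sided):
t* = 1.668 (one-sided for 95%)
Lower bound = x̄ - t* · s/√n = 89.7 - 1.668 · 11.8/√69 = 87.33

We are 95% confident that μ ≥ 87.33.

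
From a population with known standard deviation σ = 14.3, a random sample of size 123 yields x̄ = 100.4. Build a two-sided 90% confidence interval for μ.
(98.28, 102.52)

z-interval (σ known):
z* = 1.645 for 90% confidence

Margin of error = z* · σ/√n = 1.645 · 14.3/√123 = 2.12

CI: (100.4 - 2.12, 100.4 + 2.12) = (98.28, 102.52)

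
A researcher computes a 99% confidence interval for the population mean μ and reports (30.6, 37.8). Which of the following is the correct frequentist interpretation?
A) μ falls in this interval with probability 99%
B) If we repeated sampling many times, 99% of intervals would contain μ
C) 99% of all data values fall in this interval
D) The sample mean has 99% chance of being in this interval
B

A) Wrong — μ is fixed; the randomness lives in the interval, not in μ.
B) Correct — this is the frequentist long-run coverage interpretation.
C) Wrong — a CI is about the parameter μ, not individual data values.
D) Wrong — x̄ is observed and sits in the interval by construction.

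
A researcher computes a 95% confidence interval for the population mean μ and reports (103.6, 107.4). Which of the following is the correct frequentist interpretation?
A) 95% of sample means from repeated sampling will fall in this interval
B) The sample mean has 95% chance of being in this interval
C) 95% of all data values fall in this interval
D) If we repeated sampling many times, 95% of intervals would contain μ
D

A) Wrong — coverage applies to intervals containing μ, not to future x̄ values.
B) Wrong — x̄ is observed and sits in the interval by construction.
C) Wrong — a CI is about the parameter μ, not individual data values.
D) Correct — this is the frequentist long-run coverage interpretation.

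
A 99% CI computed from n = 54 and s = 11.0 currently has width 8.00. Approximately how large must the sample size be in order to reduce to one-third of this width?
n ≈ 486

CI width ∝ 1/√n
To reduce width by factor 3, need √n to grow by 3 → need 3² = 9 times as many samples.

Current: n = 54, width = 8.00
New: n = 486, width ≈ 2.58

Width reduced by factor of 8.00/2.58 = 3.10.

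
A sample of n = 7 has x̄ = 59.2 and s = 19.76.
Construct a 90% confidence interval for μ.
(44.69, 73.71)

t-interval (σ unknown):
df = n - 1 = 6
t* = 1.943 for 90% confidence

Margin of error = t* · s/√n = 1.943 · 19.76/√7 = 14.51

CI: (44.69, 73.71)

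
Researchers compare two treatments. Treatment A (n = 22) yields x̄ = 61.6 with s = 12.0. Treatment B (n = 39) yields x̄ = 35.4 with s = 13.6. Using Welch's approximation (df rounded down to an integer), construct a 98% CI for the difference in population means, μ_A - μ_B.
(18.11, 34.29)

Difference: x̄₁ - x̄₂ = 26.20
SE = √(s₁²/n₁ + s₂²/n₂) = √(12.0²/22 + 13.6²/39) = 3.3598
df = 48.41 → 48 (Welch–Satterthwaite, rounded down)
t* = 2.407

CI: 26.20 ± 2.407 · 3.3598 = 26.20 ± 8.09 = (18.11, 34.29)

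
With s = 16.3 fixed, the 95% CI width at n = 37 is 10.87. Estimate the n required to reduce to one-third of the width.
n ≈ 333

CI width ∝ 1/√n
To reduce width by factor 3, need √n to grow by 3 → need 3² = 9 times as many samples.

Current: n = 37, width = 10.87
New: n = 333, width ≈ 3.51

Width reduced by factor of 10.87/3.51 = 3.10.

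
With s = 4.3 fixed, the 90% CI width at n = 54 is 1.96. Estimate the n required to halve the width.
n ≈ 216

CI width ∝ 1/√n
To reduce width by factor 2, need √n to grow by 2 → need 2² = 4 times as many samples.

Current: n = 54, width = 1.96
New: n = 216, width ≈ 0.97

Width reduced by factor of 1.96/0.97 = 2.02.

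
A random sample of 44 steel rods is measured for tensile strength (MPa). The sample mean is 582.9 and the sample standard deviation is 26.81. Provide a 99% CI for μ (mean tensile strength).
(572.01, 593.79)

t-interval (σ unknown):
df = n - 1 = 43
t* = 2.695 for 99% confidence

Margin of error = t* · s/√n = 2.695 · 26.81/√44 = 10.89

CI: (572.01, 593.79)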